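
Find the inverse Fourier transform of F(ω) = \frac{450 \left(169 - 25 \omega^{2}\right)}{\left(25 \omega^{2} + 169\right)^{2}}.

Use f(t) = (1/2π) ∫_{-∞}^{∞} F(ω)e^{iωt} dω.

f(t) = 9 e^{- \frac{13 \left|{t}\right|}{5}} \left|{t}\right|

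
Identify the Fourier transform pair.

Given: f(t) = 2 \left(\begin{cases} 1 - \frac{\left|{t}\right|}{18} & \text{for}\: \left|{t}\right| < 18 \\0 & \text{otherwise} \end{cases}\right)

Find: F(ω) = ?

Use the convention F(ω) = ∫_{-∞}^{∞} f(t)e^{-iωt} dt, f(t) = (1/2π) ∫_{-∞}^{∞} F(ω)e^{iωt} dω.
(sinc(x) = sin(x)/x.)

F(ω) = 36 \operatorname{sinc}^{2}{\left(9 \omega \right)}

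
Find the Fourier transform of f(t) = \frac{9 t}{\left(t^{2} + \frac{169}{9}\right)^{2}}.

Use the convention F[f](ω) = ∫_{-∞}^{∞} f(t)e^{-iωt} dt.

F(ω) = - \frac{27 i \pi \omega e^{- \frac{13 \left|{\omega}\right|}{3}}}{26}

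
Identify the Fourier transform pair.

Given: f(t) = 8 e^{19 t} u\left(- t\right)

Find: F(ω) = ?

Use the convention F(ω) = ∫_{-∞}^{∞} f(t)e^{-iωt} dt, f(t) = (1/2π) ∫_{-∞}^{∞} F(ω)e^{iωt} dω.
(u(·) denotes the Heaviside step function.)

F(ω) = - \frac{8}{i \omega - 19}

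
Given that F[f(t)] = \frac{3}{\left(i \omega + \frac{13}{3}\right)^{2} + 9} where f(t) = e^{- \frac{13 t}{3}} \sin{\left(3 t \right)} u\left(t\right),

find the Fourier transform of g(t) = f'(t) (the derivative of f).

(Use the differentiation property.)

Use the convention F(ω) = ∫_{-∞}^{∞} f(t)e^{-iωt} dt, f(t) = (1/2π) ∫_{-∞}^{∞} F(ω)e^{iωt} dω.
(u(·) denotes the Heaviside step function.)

F[g](ω) = \frac{27 i \omega}{\left(3 i \omega + 13\right)^{2} + 81}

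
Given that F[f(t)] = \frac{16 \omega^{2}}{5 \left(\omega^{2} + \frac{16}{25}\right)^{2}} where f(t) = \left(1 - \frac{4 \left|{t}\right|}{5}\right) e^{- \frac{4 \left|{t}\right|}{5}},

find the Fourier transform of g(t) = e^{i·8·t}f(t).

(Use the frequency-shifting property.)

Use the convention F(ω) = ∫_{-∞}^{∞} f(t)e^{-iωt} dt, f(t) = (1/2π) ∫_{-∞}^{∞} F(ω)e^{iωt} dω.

F[g](ω) = \frac{2000 \left(\omega - 8\right)^{2}}{\left(25 \left(\omega - 8\right)^{2} + 16\right)^{2}}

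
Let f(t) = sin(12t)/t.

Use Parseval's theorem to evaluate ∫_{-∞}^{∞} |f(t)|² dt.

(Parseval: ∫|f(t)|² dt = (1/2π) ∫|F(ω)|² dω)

∫|f(t)|² dt = 12 \pi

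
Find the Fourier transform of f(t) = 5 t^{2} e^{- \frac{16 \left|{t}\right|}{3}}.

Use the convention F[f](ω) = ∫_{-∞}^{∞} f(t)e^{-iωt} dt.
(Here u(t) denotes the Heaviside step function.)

F(ω) = \frac{8640 \left(256 - 27 \omega^{2}\right)}{\left(9 \omega^{2} + 256\right)^{3}}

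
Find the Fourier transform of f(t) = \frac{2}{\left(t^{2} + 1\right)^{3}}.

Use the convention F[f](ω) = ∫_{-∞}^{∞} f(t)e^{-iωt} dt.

F(ω) = \frac{\pi \left(\omega^{2} + 3 \left|{\omega}\right| + 3\right) e^{- \left|{\omega}\right|}}{4}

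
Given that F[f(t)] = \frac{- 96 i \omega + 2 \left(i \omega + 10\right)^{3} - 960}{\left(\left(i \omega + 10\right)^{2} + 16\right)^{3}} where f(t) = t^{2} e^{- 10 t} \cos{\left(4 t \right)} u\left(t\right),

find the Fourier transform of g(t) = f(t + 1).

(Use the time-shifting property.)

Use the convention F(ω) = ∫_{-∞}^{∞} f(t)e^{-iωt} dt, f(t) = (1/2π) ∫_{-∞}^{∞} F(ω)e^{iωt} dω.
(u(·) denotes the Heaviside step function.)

F[g](ω) = \frac{2 \left(- 48 i \omega + \left(i \omega + 10\right)^{3} - 480\right) e^{i \omega}}{\left(\left(i \omega + 10\right)^{2} + 16\right)^{3}}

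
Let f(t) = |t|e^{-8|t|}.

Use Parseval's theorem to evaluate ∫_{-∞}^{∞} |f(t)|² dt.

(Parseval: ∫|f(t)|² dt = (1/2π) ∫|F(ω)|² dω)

∫|f(t)|² dt = \frac{1}{1024}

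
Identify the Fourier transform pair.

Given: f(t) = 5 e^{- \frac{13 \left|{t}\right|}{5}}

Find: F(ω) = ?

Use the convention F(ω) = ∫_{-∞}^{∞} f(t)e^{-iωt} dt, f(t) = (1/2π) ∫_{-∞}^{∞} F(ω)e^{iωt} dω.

F(ω) = \frac{650}{25 \omega^{2} + 169}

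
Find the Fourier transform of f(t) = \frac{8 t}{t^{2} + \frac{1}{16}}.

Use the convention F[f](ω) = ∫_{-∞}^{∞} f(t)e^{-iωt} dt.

F(ω) = - 8 i \pi e^{- \frac{\left|{\omega}\right|}{4}} \operatorname{sign}{\left(\omega \right)}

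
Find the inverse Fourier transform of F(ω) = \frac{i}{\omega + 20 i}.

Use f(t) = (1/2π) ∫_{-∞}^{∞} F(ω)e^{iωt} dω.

f(t) = e^{20 t} u\left(- t\right)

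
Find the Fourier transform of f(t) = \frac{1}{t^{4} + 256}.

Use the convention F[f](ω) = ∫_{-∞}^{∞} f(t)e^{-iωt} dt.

F(ω) = \frac{\pi e^{- 2 \sqrt{2} \left|{\omega}\right|} \sin{\left(2 \sqrt{2} \left|{\omega}\right| + \frac{\pi}{4} \right)}}{64}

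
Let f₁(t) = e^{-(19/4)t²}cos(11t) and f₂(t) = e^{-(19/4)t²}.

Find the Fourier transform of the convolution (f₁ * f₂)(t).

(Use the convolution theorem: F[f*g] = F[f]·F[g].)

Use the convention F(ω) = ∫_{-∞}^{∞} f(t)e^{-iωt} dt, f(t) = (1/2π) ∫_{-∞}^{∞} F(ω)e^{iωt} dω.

F[f₁*f₂](ω) = \frac{2 \pi \left(e^{\frac{44 \omega}{19}} + 1\right) e^{- \frac{2 \omega^{2}}{19} - \frac{22 \omega}{19} - \frac{121}{19}}}{19}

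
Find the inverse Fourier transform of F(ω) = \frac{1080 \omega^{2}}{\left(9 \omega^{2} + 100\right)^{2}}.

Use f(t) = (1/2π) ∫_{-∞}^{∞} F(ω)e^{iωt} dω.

f(t) = \left(1 - \frac{10 \left|{t}\right|}{3}\right) e^{- \frac{10 \left|{t}\right|}{3}}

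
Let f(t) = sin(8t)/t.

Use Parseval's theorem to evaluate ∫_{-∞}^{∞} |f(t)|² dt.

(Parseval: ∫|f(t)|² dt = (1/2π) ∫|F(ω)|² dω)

∫|f(t)|² dt = 8 \pi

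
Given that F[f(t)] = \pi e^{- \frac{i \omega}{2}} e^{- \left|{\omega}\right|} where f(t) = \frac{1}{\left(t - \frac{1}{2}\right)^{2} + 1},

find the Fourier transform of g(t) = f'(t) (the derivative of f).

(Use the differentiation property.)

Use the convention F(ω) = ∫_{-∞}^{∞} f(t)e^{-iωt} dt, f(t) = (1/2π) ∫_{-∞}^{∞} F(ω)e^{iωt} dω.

F[g](ω) = i \pi \omega e^{- \frac{i \omega}{2} - \left|{\omega}\right|}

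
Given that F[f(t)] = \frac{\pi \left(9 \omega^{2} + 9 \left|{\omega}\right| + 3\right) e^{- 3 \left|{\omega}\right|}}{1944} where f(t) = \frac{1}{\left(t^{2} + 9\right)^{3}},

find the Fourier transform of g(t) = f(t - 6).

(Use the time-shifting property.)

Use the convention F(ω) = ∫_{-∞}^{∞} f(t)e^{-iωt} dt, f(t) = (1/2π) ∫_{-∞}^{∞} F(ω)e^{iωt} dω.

F[g](ω) = \frac{\pi \left(3 \omega^{2} + 3 \left|{\omega}\right| + 1\right) e^{- 6 i \omega - 3 \left|{\omega}\right|}}{648}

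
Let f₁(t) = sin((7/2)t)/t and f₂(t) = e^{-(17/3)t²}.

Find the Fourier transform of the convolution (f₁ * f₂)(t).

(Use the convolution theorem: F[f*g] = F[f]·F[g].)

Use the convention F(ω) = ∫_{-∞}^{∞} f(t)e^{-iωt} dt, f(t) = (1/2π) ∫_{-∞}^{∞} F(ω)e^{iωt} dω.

F[f₁*f₂](ω) = \begin{cases} \frac{\sqrt{51} \pi^{\frac{3}{2}} e^{- \frac{3 \omega^{2}}{68}}}{17} & \text{for}\: \omega > - \frac{7}{2} \wedge \omega < \frac{7}{2} \\0 & \text{otherwise} \end{cases}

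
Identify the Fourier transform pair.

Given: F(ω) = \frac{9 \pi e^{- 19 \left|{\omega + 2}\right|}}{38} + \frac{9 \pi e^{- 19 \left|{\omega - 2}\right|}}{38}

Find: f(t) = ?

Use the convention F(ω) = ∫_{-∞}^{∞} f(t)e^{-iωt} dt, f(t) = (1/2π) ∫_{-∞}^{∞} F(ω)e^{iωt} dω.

f(t) = \frac{9 \cos{\left(2 t \right)}}{t^{2} + 361}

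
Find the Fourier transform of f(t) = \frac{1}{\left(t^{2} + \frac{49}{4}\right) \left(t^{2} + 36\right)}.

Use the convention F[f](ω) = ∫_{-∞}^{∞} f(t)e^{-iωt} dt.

F(ω) = - \frac{2 \pi e^{- 6 \left|{\omega}\right|}}{285} + \frac{8 \pi e^{- \frac{7 \left|{\omega}\right|}{2}}}{665}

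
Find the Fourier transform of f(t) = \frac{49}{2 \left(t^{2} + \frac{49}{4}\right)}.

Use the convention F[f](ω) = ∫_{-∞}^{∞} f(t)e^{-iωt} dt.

F(ω) = 7 \pi e^{- \frac{7 \left|{\omega}\right|}{2}}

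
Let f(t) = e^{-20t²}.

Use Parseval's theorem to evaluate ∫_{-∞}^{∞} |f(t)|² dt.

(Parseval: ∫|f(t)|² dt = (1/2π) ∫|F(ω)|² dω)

∫|f(t)|² dt = \frac{\sqrt{10} \sqrt{\pi}}{20}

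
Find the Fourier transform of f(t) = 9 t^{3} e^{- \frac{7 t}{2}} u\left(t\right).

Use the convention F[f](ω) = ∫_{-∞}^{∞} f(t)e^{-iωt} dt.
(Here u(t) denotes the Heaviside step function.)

F(ω) = \frac{864}{\left(2 i \omega + 7\right)^{4}}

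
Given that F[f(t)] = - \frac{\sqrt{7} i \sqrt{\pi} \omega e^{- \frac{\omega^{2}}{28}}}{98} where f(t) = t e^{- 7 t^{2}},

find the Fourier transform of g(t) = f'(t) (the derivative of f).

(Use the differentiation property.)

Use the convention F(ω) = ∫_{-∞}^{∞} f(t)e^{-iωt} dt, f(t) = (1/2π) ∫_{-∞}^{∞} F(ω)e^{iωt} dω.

F[g](ω) = \frac{\sqrt{7} \sqrt{\pi} \omega^{2} e^{- \frac{\omega^{2}}{28}}}{98}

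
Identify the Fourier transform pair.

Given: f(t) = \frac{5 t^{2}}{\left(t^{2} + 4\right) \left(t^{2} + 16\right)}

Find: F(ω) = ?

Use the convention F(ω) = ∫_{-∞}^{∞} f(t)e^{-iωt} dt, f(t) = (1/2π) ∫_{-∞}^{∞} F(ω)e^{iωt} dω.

F(ω) = \frac{5 \pi \left(2 - e^{2 \left|{\omega}\right|}\right) e^{- 4 \left|{\omega}\right|}}{6}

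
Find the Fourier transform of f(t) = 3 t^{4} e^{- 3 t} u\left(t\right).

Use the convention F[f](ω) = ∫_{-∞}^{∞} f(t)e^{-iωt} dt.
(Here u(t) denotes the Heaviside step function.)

F(ω) = \frac{72}{\left(i \omega + 3\right)^{5}}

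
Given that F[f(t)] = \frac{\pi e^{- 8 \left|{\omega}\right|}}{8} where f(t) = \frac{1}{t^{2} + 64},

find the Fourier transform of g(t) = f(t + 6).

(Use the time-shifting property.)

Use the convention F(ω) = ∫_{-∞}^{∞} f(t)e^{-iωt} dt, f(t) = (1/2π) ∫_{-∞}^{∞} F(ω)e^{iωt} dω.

F[g](ω) = \frac{\pi e^{6 i \omega - 8 \left|{\omega}\right|}}{8}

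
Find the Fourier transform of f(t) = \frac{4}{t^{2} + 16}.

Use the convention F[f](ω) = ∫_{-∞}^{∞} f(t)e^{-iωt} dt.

F(ω) = \pi e^{- 4 \left|{\omega}\right|}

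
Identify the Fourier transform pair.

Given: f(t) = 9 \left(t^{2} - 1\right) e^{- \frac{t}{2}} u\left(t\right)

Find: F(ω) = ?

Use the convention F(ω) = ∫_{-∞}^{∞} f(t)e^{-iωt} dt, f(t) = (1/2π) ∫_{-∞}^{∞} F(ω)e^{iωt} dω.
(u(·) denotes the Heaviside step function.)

F(ω) = \frac{18 \left(16 i \omega - \left(2 i \omega + 1\right)^{3} + 8\right)}{\left(2 i \omega + 1\right)^{4}}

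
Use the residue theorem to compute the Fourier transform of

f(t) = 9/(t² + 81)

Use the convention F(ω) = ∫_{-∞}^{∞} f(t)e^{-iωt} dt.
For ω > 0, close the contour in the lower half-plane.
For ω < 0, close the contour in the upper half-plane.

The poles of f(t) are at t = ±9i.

Let g(z) = f(z)e^{-iωz}; for large |z| the factor e^{-iωz} decays in the lower half-plane when ω > 0 and in the upper half-plane when ω < 0.

Case ω > 0 (lower half-plane, clockwise contour ⇒ F(ω) = -2πi·ΣRes):
  Res_{z = - 9 i} g(z) = \frac{i e^{- 9 \omega}}{2}
  F(ω) = -2πi·ΣRes = \pi e^{- 9 \omega}

Case ω < 0 (upper half-plane, counterclockwise contour ⇒ F(ω) = +2πi·ΣRes):
  Res_{z = 9 i} g(z) = - \frac{i e^{9 \omega}}{2}
  F(ω) = 2πi·ΣRes = \pi e^{9 \omega}

Both cases combine into a single formula in |ω|:

F(ω) = \pi e^{- 9 \left|{\omega}\right|}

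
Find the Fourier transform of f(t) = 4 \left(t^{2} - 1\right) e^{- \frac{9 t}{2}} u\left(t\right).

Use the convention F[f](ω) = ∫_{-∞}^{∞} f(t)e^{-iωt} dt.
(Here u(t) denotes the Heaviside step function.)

F(ω) = \frac{8 \left(16 i \omega - \left(2 i \omega + 9\right)^{3} + 72\right)}{\left(2 i \omega + 9\right)^{4}}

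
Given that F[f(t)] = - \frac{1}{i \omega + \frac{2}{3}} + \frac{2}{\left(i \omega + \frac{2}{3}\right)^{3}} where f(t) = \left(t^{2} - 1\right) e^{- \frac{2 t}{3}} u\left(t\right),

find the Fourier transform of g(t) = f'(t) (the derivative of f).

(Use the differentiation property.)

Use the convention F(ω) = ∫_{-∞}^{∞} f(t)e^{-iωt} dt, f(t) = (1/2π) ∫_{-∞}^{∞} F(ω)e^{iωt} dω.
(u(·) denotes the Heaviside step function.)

F[g](ω) = \frac{3 i \omega \left(54 i \omega - \left(3 i \omega + 2\right)^{3} + 36\right)}{\left(3 i \omega + 2\right)^{4}}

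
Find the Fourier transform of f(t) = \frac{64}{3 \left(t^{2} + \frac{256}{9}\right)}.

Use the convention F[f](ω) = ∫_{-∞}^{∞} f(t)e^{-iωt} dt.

F(ω) = 4 \pi e^{- \frac{16 \left|{\omega}\right|}{3}}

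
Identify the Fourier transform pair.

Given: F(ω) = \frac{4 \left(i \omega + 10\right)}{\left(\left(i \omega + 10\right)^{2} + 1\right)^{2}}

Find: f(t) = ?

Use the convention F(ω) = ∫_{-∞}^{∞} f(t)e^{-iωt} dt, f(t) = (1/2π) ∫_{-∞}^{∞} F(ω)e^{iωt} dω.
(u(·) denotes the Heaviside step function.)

f(t) = 2 t e^{- 10 t} \sin{\left(t \right)} u\left(t\right)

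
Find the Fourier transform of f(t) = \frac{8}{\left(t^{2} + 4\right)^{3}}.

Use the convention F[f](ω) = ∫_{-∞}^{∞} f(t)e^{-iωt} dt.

F(ω) = \frac{\pi \left(4 \omega^{2} + 6 \left|{\omega}\right| + 3\right) e^{- 2 \left|{\omega}\right|}}{32}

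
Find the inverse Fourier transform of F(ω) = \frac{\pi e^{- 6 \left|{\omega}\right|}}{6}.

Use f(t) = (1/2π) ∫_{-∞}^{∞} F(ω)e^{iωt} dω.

f(t) = \frac{1}{t^{2} + 36}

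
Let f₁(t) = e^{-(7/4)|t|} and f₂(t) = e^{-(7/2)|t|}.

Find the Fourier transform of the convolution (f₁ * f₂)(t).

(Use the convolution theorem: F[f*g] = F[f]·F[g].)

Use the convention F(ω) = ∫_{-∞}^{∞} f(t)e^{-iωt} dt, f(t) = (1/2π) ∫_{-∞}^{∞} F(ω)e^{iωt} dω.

F[f₁*f₂](ω) = \frac{1568}{64 \omega^{4} + 980 \omega^{2} + 2401}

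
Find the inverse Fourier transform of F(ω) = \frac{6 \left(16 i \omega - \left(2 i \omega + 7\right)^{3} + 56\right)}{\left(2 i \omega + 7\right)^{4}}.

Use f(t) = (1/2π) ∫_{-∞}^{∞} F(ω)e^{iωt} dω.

f(t) = 3 \left(t^{2} - 1\right) e^{- \frac{7 t}{2}} u\left(t\right)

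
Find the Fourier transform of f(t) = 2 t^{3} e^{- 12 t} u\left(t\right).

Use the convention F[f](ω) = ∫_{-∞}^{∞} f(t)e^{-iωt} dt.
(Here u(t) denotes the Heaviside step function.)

F(ω) = \frac{12}{\left(i \omega + 12\right)^{4}}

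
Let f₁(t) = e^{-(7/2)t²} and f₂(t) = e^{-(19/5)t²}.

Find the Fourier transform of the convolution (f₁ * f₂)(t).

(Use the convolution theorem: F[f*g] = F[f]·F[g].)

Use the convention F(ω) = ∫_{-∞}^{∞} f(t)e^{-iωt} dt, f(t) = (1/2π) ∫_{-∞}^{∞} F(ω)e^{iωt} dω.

F[f₁*f₂](ω) = \frac{\sqrt{1330} \pi e^{- \frac{73 \omega^{2}}{532}}}{133}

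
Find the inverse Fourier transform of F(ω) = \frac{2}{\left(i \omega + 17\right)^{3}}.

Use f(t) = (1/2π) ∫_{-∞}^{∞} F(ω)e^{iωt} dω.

f(t) = t^{2} e^{- 17 t} u\left(t\right)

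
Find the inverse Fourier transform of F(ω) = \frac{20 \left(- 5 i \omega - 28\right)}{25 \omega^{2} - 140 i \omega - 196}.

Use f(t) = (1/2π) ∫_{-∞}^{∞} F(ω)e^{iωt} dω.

f(t) = 4 \left(\frac{14 t}{5} + 1\right) e^{- \frac{14 t}{5}} u\left(t\right)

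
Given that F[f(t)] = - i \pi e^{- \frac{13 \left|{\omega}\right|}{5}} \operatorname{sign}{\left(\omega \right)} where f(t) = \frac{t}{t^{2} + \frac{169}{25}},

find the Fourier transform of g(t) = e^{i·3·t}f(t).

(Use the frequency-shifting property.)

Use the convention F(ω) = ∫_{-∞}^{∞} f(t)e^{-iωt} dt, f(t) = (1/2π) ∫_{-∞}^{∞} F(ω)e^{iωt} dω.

F[g](ω) = - i \pi e^{- \frac{13 \left|{\omega - 3}\right|}{5}} \operatorname{sign}{\left(\omega - 3 \right)}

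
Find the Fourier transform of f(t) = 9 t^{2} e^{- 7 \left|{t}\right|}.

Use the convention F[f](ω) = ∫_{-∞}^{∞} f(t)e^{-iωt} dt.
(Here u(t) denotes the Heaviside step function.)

F(ω) = \frac{252 \left(49 - 3 \omega^{2}\right)}{\left(\omega^{2} + 49\right)^{3}}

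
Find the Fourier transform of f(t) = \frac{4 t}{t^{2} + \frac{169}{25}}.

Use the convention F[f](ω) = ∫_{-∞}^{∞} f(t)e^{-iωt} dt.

F(ω) = - 4 i \pi e^{- \frac{13 \left|{\omega}\right|}{5}} \operatorname{sign}{\left(\omega \right)}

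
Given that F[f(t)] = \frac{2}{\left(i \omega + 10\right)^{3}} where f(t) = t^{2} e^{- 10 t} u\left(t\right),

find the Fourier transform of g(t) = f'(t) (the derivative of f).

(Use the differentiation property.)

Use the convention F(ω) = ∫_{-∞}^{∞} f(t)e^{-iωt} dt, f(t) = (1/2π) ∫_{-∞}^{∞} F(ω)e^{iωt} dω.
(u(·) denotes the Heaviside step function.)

F[g](ω) = \frac{2 i \omega}{\left(i \omega + 10\right)^{3}}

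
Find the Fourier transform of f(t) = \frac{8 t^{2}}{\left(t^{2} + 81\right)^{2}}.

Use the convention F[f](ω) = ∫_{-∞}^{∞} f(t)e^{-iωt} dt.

F(ω) = \frac{4 \pi \left(1 - 9 \left|{\omega}\right|\right) e^{- 9 \left|{\omega}\right|}}{9}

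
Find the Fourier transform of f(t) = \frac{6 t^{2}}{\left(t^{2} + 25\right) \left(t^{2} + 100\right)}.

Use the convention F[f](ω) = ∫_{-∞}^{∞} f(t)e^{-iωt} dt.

F(ω) = \frac{2 \pi \left(2 - e^{5 \left|{\omega}\right|}\right) e^{- 10 \left|{\omega}\right|}}{5}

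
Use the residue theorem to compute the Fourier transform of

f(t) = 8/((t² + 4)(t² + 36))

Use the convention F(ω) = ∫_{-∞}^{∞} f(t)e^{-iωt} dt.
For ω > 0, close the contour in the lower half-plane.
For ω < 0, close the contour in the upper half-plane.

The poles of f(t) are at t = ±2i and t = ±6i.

Let g(z) = f(z)e^{-iωz}; for large |z| the factor e^{-iωz} decays in the lower half-plane when ω > 0 and in the upper half-plane when ω < 0.

Case ω > 0 (lower half-plane, clockwise contour ⇒ F(ω) = -2πi·ΣRes):
  Res_{z = - 2 i} g(z) = \frac{i e^{- 2 \omega}}{16}
  Res_{z = - 6 i} g(z) = - \frac{i e^{- 6 \omega}}{48}
  F(ω) = -2πi·ΣRes = \frac{\pi \left(3 e^{4 \omega} - 1\right) e^{- 6 \omega}}{24}

Case ω < 0 (upper half-plane, counterclockwise contour ⇒ F(ω) = +2πi·ΣRes):
  Res_{z = 2 i} g(z) = - \frac{i e^{2 \omega}}{16}
  Res_{z = 6 i} g(z) = \frac{i e^{6 \omega}}{48}
  F(ω) = 2πi·ΣRes = \frac{\pi \left(3 - e^{4 \omega}\right) e^{2 \omega}}{24}

Both cases combine into a single formula in |ω|:

F(ω) = \frac{\pi \left(3 e^{4 \left|{\omega}\right|} - 1\right) e^{- 6 \left|{\omega}\right|}}{24}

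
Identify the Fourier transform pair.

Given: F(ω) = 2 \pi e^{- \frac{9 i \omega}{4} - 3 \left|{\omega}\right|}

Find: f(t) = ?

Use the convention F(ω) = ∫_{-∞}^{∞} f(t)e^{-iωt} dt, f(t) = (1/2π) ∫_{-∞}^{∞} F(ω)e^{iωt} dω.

f(t) = \frac{6}{\left(t - \frac{9}{4}\right)^{2} + 9}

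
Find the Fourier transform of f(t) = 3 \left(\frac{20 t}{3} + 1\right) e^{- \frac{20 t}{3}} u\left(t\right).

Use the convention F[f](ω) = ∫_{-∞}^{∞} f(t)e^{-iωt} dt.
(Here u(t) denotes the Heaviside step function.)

F(ω) = \frac{9 \left(- 3 i \omega - 40\right)}{9 \omega^{2} - 120 i \omega - 400}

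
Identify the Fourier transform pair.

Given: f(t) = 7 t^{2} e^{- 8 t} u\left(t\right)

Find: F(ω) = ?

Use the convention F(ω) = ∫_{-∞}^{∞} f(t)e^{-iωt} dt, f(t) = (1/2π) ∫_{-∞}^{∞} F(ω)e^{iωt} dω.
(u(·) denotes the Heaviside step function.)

F(ω) = \frac{14}{\left(i \omega + 8\right)^{3}}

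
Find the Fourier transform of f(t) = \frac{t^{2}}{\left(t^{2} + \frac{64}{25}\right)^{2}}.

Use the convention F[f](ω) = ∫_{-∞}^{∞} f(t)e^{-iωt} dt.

F(ω) = \frac{\pi \left(5 - 8 \left|{\omega}\right|\right) e^{- \frac{8 \left|{\omega}\right|}{5}}}{16}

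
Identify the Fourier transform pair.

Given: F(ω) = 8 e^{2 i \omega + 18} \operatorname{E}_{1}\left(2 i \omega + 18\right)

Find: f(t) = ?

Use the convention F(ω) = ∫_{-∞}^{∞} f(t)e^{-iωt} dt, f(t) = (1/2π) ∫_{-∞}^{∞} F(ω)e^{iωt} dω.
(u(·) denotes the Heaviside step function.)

f(t) = \frac{8 e^{- 9 t} u\left(t\right)}{t + 2}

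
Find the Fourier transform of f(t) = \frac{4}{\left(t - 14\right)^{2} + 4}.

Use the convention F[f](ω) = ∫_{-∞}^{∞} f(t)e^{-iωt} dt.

F(ω) = 2 \pi e^{- 14 i \omega - 2 \left|{\omega}\right|}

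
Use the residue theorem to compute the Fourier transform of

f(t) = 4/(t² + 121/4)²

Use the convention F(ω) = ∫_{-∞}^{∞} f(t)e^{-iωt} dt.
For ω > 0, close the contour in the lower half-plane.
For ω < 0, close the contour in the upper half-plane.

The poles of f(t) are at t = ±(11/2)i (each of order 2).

Let g(z) = f(z)e^{-iωz}; for large |z| the factor e^{-iωz} decays in the lower half-plane when ω > 0 and in the upper half-plane when ω < 0.

Case ω > 0 (lower half-plane, clockwise contour ⇒ F(ω) = -2πi·ΣRes):
  Res_{z = - \frac{11 i}{2}} g(z) = \frac{4 i \left(11 \omega + 2\right) e^{- \frac{11 \omega}{2}}}{1331} (pole of order 2)
  F(ω) = -2πi·ΣRes = \frac{8 \pi \left(11 \omega + 2\right) e^{- \frac{11 \omega}{2}}}{1331}

Case ω < 0 (upper half-plane, counterclockwise contour ⇒ F(ω) = +2πi·ΣRes):
  Res_{z = \frac{11 i}{2}} g(z) = \frac{4 i \left(11 \omega - 2\right) e^{\frac{11 \omega}{2}}}{1331} (pole of order 2)
  F(ω) = 2πi·ΣRes = \frac{8 \pi \left(2 - 11 \omega\right) e^{\frac{11 \omega}{2}}}{1331}

Both cases combine into a single formula in |ω|:

F(ω) = \frac{8 \pi \left(11 \left|{\omega}\right| + 2\right) e^{- \frac{11 \left|{\omega}\right|}{2}}}{1331}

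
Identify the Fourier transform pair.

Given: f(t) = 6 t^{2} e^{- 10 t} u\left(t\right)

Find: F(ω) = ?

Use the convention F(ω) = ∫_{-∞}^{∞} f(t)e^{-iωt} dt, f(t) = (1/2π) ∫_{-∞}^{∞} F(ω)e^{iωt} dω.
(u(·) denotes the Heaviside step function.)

F(ω) = \frac{12}{\left(i \omega + 10\right)^{3}}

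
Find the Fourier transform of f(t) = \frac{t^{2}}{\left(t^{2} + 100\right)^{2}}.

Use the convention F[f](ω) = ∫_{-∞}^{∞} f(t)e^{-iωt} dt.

F(ω) = \frac{\pi \left(1 - 10 \left|{\omega}\right|\right) e^{- 10 \left|{\omega}\right|}}{20}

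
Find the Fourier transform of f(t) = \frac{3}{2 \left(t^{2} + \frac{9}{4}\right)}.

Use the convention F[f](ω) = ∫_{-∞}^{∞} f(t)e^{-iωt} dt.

F(ω) = \pi e^{- \frac{3 \left|{\omega}\right|}{2}}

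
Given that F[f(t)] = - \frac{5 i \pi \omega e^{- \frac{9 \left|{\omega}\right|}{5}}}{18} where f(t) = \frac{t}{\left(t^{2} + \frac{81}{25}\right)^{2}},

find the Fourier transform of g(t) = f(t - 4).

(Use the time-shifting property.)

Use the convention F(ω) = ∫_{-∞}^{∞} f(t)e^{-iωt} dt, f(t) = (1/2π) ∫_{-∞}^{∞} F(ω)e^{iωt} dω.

F[g](ω) = - \frac{5 i \pi \omega e^{- 4 i \omega - \frac{9 \left|{\omega}\right|}{5}}}{18}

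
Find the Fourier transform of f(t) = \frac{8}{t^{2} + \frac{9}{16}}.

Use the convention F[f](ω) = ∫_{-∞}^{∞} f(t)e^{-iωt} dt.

F(ω) = \frac{32 \pi e^{- \frac{3 \left|{\omega}\right|}{4}}}{3}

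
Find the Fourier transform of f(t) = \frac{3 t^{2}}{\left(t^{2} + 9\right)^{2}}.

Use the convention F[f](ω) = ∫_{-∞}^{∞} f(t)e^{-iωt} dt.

F(ω) = \frac{\pi \left(1 - 3 \left|{\omega}\right|\right) e^{- 3 \left|{\omega}\right|}}{2}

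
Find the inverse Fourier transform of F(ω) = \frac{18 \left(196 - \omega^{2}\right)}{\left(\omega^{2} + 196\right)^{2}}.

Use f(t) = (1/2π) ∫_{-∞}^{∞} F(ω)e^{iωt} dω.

f(t) = 9 e^{- 14 \left|{t}\right|} \left|{t}\right|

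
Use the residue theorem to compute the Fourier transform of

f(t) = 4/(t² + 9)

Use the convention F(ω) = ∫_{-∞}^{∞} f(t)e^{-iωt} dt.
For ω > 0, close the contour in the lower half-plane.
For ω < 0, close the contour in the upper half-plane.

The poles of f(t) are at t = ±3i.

Let g(z) = f(z)e^{-iωz}; for large |z| the factor e^{-iωz} decays in the lower half-plane when ω > 0 and in the upper half-plane when ω < 0.

Case ω > 0 (lower half-plane, clockwise contour ⇒ F(ω) = -2πi·ΣRes):
  Res_{z = - 3 i} g(z) = \frac{2 i e^{- 3 \omega}}{3}
  F(ω) = -2πi·ΣRes = \frac{4 \pi e^{- 3 \omega}}{3}

Case ω < 0 (upper half-plane, counterclockwise contour ⇒ F(ω) = +2πi·ΣRes):
  Res_{z = 3 i} g(z) = - \frac{2 i e^{3 \omega}}{3}
  F(ω) = 2πi·ΣRes = \frac{4 \pi e^{3 \omega}}{3}

Both cases combine into a single formula in |ω|:

F(ω) = \frac{4 \pi e^{- 3 \left|{\omega}\right|}}{3}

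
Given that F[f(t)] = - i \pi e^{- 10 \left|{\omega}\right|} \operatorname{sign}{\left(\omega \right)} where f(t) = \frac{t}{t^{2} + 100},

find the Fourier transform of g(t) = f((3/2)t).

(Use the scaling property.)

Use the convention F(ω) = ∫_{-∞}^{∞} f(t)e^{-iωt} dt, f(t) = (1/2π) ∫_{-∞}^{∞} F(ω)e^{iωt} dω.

F[g](ω) = - \frac{2 i \pi e^{- \frac{20 \left|{\omega}\right|}{3}} \operatorname{sign}{\left(\omega \right)}}{3}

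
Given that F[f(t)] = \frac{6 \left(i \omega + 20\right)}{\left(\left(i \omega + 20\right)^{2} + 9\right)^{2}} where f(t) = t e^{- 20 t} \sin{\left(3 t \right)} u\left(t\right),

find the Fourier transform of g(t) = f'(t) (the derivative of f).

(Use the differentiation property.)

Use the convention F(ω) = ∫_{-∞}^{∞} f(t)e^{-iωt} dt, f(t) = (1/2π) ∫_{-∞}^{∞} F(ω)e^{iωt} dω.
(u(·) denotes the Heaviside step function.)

F[g](ω) = \frac{6 i \omega \left(i \omega + 20\right)}{\left(\left(i \omega + 20\right)^{2} + 9\right)^{2}}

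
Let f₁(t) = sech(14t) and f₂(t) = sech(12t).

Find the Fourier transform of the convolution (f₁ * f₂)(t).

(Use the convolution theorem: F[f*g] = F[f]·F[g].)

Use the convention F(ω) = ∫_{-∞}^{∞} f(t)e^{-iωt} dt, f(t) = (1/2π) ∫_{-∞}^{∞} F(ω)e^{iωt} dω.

F[f₁*f₂](ω) = \frac{\pi^{2}}{168 \cosh{\left(\frac{\pi \omega}{28} \right)} \cosh{\left(\frac{\pi \omega}{24} \right)}}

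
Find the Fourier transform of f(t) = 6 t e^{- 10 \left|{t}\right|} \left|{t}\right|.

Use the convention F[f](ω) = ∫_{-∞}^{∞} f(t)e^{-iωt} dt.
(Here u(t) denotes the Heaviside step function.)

F(ω) = \frac{24 i \omega \left(\omega^{2} - 300\right)}{\left(\omega^{2} + 100\right)^{3}}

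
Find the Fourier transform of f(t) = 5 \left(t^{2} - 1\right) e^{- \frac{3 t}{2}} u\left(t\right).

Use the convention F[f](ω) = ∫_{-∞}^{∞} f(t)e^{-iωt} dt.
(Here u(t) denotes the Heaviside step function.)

F(ω) = \frac{10 \left(16 i \omega - \left(2 i \omega + 3\right)^{3} + 24\right)}{\left(2 i \omega + 3\right)^{4}}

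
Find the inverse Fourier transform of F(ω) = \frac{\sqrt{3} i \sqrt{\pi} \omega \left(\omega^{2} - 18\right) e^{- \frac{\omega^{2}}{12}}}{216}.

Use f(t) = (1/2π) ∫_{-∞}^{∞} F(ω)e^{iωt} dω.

f(t) = 3 t^{3} e^{- 3 t^{2}}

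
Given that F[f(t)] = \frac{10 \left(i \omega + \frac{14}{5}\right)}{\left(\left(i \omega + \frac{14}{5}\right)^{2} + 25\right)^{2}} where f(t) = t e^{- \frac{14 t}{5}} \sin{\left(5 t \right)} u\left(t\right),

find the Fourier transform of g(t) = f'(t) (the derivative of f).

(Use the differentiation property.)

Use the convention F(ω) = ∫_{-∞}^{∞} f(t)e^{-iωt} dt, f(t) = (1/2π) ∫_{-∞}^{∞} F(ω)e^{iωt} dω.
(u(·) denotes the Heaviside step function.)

F[g](ω) = \frac{1250 i \omega \left(5 i \omega + 14\right)}{\left(\left(5 i \omega + 14\right)^{2} + 625\right)^{2}}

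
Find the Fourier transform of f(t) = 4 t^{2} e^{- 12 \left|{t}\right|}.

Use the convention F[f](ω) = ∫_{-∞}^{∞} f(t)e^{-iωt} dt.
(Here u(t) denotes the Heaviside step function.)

F(ω) = \frac{576 \left(48 - \omega^{2}\right)}{\left(\omega^{2} + 144\right)^{3}}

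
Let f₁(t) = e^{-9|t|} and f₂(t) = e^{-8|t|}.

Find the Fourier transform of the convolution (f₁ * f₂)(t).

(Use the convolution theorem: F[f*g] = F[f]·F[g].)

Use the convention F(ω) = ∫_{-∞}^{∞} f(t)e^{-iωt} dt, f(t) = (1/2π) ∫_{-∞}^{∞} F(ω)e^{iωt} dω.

F[f₁*f₂](ω) = \frac{288}{\left(\omega^{2} + 64\right) \left(\omega^{2} + 81\right)}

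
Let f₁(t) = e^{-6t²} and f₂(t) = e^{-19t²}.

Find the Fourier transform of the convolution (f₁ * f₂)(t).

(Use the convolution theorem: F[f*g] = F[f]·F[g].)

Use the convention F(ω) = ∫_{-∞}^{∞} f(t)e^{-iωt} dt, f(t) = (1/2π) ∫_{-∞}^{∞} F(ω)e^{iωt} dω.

F[f₁*f₂](ω) = \frac{\sqrt{114} \pi e^{- \frac{25 \omega^{2}}{456}}}{114}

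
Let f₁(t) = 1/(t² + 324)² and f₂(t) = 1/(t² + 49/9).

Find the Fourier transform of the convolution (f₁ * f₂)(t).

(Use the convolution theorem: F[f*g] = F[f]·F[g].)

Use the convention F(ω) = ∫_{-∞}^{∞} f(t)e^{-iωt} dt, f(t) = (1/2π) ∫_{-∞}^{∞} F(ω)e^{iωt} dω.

F[f₁*f₂](ω) = \frac{\pi^{2} \left(18 \left|{\omega}\right| + 1\right) e^{- \frac{61 \left|{\omega}\right|}{3}}}{27216}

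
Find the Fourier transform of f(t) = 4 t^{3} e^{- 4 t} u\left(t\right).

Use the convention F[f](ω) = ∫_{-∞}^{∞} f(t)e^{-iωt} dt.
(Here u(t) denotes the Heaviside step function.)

F(ω) = \frac{24}{\left(i \omega + 4\right)^{4}}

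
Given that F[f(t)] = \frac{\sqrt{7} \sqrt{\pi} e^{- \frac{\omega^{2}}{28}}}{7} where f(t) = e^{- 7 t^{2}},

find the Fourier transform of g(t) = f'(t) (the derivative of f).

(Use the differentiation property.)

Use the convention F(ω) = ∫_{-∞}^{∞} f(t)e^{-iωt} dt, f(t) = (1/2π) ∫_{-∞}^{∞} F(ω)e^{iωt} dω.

F[g](ω) = \frac{\sqrt{7} i \sqrt{\pi} \omega e^{- \frac{\omega^{2}}{28}}}{7}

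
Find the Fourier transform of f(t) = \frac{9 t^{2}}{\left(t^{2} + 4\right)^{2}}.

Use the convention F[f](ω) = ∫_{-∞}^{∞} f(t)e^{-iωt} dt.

F(ω) = \frac{9 \pi \left(1 - 2 \left|{\omega}\right|\right) e^{- 2 \left|{\omega}\right|}}{4}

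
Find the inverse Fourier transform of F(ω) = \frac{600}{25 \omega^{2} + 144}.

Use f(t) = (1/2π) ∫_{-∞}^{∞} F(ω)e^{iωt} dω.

f(t) = 5 e^{- \frac{12 \left|{t}\right|}{5}}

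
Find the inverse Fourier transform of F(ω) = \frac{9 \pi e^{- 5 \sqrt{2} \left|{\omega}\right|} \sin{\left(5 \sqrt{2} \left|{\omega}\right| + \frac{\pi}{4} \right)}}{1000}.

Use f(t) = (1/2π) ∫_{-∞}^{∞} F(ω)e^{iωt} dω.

f(t) = \frac{9}{t^{4} + 10000}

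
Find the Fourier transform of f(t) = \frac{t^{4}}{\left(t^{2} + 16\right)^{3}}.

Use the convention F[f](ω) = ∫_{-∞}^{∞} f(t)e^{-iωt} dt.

F(ω) = \frac{\pi \left(16 \omega^{2} - 20 \left|{\omega}\right| + 3\right) e^{- 4 \left|{\omega}\right|}}{32}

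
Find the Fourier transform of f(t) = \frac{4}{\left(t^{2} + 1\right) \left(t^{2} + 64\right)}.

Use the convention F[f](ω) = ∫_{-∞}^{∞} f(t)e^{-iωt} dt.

F(ω) = \frac{\pi \left(8 e^{7 \left|{\omega}\right|} - 1\right) e^{- 8 \left|{\omega}\right|}}{126}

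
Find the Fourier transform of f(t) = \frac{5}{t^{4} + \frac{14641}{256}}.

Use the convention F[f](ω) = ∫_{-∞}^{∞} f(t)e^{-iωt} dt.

F(ω) = \frac{320 \pi e^{- \frac{11 \sqrt{2} \left|{\omega}\right|}{8}} \sin{\left(\frac{11 \sqrt{2} \left|{\omega}\right|}{8} + \frac{\pi}{4} \right)}}{1331}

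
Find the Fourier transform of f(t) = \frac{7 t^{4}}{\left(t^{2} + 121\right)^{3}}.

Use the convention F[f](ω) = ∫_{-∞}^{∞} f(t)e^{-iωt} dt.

F(ω) = \frac{7 \pi \left(121 \omega^{2} - 55 \left|{\omega}\right| + 3\right) e^{- 11 \left|{\omega}\right|}}{88}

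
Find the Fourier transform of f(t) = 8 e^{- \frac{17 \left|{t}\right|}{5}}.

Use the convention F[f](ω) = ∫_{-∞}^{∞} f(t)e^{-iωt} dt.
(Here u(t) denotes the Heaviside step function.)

F(ω) = \frac{1360}{25 \omega^{2} + 289}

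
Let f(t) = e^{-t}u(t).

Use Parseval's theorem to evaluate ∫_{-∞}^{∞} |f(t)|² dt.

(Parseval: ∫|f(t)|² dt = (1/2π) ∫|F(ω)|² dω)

∫|f(t)|² dt = \frac{1}{2}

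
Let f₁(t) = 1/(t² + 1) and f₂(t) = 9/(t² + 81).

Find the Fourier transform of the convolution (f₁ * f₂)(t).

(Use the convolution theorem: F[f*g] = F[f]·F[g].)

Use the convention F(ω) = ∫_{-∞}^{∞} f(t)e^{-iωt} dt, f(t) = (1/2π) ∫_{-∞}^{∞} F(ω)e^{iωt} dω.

F[f₁*f₂](ω) = \pi^{2} e^{- 10 \left|{\omega}\right|}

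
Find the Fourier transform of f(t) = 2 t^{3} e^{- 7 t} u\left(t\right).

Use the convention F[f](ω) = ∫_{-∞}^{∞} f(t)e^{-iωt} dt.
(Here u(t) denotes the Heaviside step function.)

F(ω) = \frac{12}{\left(i \omega + 7\right)^{4}}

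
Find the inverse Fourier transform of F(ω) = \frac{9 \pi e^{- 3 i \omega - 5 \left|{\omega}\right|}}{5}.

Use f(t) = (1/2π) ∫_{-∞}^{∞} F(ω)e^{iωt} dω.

f(t) = \frac{9}{\left(t - 3\right)^{2} + 25}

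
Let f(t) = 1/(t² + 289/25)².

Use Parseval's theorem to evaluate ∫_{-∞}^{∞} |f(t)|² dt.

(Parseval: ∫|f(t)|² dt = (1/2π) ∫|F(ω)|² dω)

∫|f(t)|² dt = \frac{390625 \pi}{6565418768}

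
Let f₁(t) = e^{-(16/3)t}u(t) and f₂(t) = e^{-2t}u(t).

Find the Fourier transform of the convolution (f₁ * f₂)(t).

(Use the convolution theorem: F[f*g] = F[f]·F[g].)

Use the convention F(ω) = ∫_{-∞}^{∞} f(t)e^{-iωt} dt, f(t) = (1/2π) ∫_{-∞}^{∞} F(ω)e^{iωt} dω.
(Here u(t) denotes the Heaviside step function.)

F[f₁*f₂](ω) = \frac{3}{\left(i \omega + 2\right) \left(3 i \omega + 16\right)}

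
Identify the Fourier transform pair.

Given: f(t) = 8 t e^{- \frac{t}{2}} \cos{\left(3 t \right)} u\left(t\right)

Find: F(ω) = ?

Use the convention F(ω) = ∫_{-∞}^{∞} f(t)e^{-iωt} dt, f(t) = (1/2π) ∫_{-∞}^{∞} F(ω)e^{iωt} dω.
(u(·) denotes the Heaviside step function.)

F(ω) = \frac{32 \left(\left(2 i \omega + 1\right)^{2} - 36\right)}{\left(\left(2 i \omega + 1\right)^{2} + 36\right)^{2}}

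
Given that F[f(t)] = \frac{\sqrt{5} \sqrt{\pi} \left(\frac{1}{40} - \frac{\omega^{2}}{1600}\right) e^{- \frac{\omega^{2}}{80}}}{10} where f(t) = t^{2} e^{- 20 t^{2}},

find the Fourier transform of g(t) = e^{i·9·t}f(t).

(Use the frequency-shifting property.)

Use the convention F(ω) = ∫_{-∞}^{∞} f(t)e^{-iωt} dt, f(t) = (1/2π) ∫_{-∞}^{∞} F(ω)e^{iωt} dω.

F[g](ω) = \frac{\sqrt{5} \sqrt{\pi} \left(40 - \left(\omega - 9\right)^{2}\right) e^{- \frac{\left(\omega - 9\right)^{2}}{80}}}{16000}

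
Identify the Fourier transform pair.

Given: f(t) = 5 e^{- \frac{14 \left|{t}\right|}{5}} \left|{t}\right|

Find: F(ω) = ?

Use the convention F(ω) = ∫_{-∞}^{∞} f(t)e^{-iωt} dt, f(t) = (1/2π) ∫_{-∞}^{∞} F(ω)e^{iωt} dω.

F(ω) = \frac{250 \left(196 - 25 \omega^{2}\right)}{\left(25 \omega^{2} + 196\right)^{2}}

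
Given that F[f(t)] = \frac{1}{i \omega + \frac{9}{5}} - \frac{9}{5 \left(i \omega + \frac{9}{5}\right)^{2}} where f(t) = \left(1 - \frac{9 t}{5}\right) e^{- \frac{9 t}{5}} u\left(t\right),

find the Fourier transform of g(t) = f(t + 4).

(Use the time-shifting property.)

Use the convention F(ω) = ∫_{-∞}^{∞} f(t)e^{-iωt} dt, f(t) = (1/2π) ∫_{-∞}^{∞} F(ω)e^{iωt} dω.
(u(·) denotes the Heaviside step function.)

F[g](ω) = \frac{25 i \omega e^{4 i \omega}}{- 25 \omega^{2} + 90 i \omega + 81}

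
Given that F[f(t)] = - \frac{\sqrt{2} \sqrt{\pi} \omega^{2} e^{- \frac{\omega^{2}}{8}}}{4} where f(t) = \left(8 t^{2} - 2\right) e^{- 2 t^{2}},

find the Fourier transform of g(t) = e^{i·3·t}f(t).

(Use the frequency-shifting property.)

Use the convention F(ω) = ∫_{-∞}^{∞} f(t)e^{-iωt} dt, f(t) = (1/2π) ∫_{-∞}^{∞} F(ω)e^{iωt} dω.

F[g](ω) = - \frac{\sqrt{2} \sqrt{\pi} \left(\omega - 3\right)^{2} e^{- \frac{\left(\omega - 3\right)^{2}}{8}}}{4}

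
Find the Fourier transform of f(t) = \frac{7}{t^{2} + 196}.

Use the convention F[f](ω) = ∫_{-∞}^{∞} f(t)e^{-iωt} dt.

F(ω) = \frac{\pi e^{- 14 \left|{\omega}\right|}}{2}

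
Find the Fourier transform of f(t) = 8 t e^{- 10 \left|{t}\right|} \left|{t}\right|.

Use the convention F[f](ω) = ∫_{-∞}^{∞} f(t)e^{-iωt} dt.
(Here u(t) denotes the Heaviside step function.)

F(ω) = \frac{32 i \omega \left(\omega^{2} - 300\right)}{\left(\omega^{2} + 100\right)^{3}}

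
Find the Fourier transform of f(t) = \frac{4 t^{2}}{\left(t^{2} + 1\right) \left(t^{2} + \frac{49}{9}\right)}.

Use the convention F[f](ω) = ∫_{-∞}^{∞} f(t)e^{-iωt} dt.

F(ω) = - \frac{9 \pi e^{- \left|{\omega}\right|}}{10} + \frac{21 \pi e^{- \frac{7 \left|{\omega}\right|}{3}}}{10}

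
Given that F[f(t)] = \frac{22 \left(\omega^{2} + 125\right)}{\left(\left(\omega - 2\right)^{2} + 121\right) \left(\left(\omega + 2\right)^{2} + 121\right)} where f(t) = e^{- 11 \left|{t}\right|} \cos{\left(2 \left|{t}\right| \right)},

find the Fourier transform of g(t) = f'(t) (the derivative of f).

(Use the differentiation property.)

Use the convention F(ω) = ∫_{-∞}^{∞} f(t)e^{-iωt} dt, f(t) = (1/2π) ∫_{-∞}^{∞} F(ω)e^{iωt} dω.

F[g](ω) = \frac{22 i \omega \left(\omega^{2} + 125\right)}{\omega^{4} + 234 \omega^{2} + 15625}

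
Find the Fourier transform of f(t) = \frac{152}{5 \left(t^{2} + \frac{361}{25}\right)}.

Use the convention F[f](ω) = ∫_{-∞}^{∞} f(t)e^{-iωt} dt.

F(ω) = 8 \pi e^{- \frac{19 \left|{\omega}\right|}{5}}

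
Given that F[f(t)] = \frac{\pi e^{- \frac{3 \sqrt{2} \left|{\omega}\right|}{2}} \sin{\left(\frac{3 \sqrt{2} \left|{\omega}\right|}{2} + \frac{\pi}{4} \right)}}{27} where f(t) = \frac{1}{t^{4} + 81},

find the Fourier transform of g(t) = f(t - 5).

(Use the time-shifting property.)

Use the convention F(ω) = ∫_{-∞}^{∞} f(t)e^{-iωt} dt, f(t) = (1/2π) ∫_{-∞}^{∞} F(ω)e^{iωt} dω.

F[g](ω) = \frac{\pi e^{- 5 i \omega - \frac{3 \sqrt{2} \left|{\omega}\right|}{2}} \sin{\left(\frac{3 \sqrt{2} \left|{\omega}\right|}{2} + \frac{\pi}{4} \right)}}{27}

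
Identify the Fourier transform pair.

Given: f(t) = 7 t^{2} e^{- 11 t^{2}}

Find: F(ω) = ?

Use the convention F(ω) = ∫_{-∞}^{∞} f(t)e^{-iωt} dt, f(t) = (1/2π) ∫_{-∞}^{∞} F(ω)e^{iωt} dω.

F(ω) = \frac{7 \sqrt{11} \sqrt{\pi} \left(22 - \omega^{2}\right) e^{- \frac{\omega^{2}}{44}}}{5324}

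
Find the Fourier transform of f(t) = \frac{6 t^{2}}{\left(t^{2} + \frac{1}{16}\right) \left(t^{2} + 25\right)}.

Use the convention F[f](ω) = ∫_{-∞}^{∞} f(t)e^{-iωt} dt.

F(ω) = \frac{160 \pi e^{- 5 \left|{\omega}\right|}}{133} - \frac{8 \pi e^{- \frac{\left|{\omega}\right|}{4}}}{133}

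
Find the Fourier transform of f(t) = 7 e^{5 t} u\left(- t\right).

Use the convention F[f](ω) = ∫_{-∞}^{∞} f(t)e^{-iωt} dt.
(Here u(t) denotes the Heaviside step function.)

F(ω) = - \frac{7}{i \omega - 5}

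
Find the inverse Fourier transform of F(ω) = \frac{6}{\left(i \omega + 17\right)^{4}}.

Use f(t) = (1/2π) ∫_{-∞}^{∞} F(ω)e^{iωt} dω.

f(t) = t^{3} e^{- 17 t} u\left(t\right)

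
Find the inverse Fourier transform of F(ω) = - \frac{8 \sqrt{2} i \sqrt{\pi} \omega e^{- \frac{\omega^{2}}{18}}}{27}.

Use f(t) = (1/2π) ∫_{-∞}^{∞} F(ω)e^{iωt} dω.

f(t) = 8 t e^{- \frac{9 t^{2}}{2}}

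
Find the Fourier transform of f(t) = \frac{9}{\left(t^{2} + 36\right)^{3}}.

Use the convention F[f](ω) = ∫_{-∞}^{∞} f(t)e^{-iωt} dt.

F(ω) = \frac{\pi \left(12 \omega^{2} + 6 \left|{\omega}\right| + 1\right) e^{- 6 \left|{\omega}\right|}}{2304}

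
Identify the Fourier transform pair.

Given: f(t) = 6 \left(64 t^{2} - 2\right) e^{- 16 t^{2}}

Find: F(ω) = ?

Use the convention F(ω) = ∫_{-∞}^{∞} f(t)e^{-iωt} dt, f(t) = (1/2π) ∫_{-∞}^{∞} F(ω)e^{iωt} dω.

F(ω) = - \frac{3 \sqrt{\pi} \omega^{2} e^{- \frac{\omega^{2}}{64}}}{32}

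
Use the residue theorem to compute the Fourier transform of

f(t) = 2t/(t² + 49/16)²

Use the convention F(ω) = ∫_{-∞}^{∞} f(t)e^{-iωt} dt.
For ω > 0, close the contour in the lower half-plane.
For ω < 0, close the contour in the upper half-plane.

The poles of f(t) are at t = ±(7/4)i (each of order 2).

Let g(z) = f(z)e^{-iωz}; for large |z| the factor e^{-iωz} decays in the lower half-plane when ω > 0 and in the upper half-plane when ω < 0.

Case ω > 0 (lower half-plane, clockwise contour ⇒ F(ω) = -2πi·ΣRes):
  Res_{z = - \frac{7 i}{4}} g(z) = \frac{2 \omega e^{- \frac{7 \omega}{4}}}{7} (pole of order 2)
  F(ω) = -2πi·ΣRes = - \frac{4 i \pi \omega e^{- \frac{7 \omega}{4}}}{7}

Case ω < 0 (upper half-plane, counterclockwise contour ⇒ F(ω) = +2πi·ΣRes):
  Res_{z = \frac{7 i}{4}} g(z) = - \frac{2 \omega e^{\frac{7 \omega}{4}}}{7} (pole of order 2)
  F(ω) = 2πi·ΣRes = - \frac{4 i \pi \omega e^{\frac{7 \omega}{4}}}{7}

Both cases combine into a single formula in |ω|:

F(ω) = - \frac{4 i \pi \omega e^{- \frac{7 \left|{\omega}\right|}{4}}}{7}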